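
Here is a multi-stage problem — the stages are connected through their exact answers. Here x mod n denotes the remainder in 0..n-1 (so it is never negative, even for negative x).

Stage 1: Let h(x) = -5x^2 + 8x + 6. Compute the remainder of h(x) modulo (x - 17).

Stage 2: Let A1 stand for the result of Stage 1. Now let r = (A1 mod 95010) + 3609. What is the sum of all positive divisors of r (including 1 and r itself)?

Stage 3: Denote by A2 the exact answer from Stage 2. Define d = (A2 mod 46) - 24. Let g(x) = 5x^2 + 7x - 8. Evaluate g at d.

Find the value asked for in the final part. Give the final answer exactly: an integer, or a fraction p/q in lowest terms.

130

Stage 1: remainder = value at the root: -5*(17)^2 + 8*(17)^1 + 6 = (-1445) + (136) + (6) = -1303; answer -1303
Stage 2: A1 = -1303; r = 97316; 97316 = 2^2 * 24329; sigma = (1 + 2 + 4) * (1 + 24329) = 7 * 24330 = 170310; answer 170310
Stage 3: A2 = 170310; d = -6; 5*(-6)^2 + 7*(-6)^1 - 8 = (180) + (-42) + (-8) = 130; answer 130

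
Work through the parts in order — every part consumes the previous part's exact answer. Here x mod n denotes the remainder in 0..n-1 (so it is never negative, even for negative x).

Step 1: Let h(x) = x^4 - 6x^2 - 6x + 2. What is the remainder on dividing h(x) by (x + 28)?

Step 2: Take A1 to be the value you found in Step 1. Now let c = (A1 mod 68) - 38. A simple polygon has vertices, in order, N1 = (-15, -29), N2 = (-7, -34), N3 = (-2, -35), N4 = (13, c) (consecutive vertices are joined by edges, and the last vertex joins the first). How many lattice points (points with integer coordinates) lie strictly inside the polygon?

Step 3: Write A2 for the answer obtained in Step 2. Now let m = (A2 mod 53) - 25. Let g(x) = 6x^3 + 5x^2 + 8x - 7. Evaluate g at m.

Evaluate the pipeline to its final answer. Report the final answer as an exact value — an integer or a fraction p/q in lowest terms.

36749

Step 1: remainder = value at the root: 1*(-28)^4 - 6*(-28)^2 - 6*(-28)^1 + 2 = (614656) + (-4704) + (168) + (2) = 610122; answer 610122
Step 2: A1 = 610122; c = -12; cross terms: (-15*-34 - -7*-29)=307, (-7*-35 - -2*-34)=177, (-2*-12 - 13*-35)=479, (13*-29 - -15*-12)=-557; twice the area = |406| = 406; area = 203; boundary points = 1 + 1 + 1 + 1 = 4; strictly interior points = area - boundary/2 + 1 = 202; answer 202
Step 3: A2 = 202; m = 18; 6*(18)^3 + 5*(18)^2 + 8*(18)^1 - 7 = (34992) + (1620) + (144) + (-7) = 36749; answer 36749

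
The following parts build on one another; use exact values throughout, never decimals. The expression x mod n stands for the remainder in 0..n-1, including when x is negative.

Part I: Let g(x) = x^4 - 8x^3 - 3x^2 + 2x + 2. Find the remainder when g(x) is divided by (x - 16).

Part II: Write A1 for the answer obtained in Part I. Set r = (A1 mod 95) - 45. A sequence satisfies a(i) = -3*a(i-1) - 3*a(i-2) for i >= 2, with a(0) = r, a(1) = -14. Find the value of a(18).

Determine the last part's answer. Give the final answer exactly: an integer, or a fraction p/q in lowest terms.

Part I: remainder = value at the root: 1*(16)^4 - 8*(16)^3 - 3*(16)^2 + 2*(16)^1 + 2 = (65536) + (-32768) + (-768) + (32) + (2) = 32034; answer 32034
Part II: A1 = 32034; r = -26; a(2) = -3*(-14) - 3*(-26) = 120; iterating: a(2)=120, a(3)=-318, a(4)=594, a(5)=-828, a(6)=702, a(7)=378, a(8)=-3240, a(9)=8586, a(10)=-16038, a(11)=22356, a(12)=-18954, a(13)=-10206, a(14)=87480, a(15)=-231822, a(16)=433026, a(17)=-603612, a(18)=511758; answer 511758

511758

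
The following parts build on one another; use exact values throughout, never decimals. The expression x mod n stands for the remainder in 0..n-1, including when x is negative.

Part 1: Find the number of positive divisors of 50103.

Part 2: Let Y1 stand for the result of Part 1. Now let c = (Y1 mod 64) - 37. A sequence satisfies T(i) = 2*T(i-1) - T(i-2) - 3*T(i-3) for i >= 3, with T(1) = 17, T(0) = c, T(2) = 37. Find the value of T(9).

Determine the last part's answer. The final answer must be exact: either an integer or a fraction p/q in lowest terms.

Part 1: 50103 = 3^2 * 19 * 293; number of divisors = (2+1) * (1+1) * (1+1) = 12; answer 12
Part 2: Y1 = 12; c = -25; T(3) = 2*(37) - 1*(17) - 3*(-25) = 132; iterating: T(3)=132, T(4)=176, T(5)=109, T(6)=-354, T(7)=-1345, T(8)=-2663, T(9)=-2919; answer -2919

-2919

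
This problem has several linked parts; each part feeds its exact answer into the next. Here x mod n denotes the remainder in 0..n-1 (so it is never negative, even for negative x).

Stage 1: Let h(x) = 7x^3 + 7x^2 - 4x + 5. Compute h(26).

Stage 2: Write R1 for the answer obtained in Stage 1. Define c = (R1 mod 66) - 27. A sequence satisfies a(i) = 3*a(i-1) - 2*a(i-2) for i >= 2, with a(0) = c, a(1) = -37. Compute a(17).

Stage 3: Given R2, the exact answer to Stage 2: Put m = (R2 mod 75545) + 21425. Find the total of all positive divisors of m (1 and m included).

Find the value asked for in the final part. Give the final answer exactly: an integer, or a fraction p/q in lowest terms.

Stage 1: 7*(26)^3 + 7*(26)^2 - 4*(26)^1 + 5 = (123032) + (4732) + (-104) + (5) = 127665; answer 127665
Stage 2: R1 = 127665; c = -6; a(2) = 3*(-37) - 2*(-6) = -99; iterating: a(2)=-99, a(3)=-223, a(4)=-471, a(5)=-967, a(6)=-1959, a(7)=-3943, a(8)=-7911, a(9)=-15847, a(10)=-31719, a(11)=-63463, a(12)=-126951, a(13)=-253927, a(14)=-507879, a(15)=-1015783, a(16)=-2031591, a(17)=-4063207; answer -4063207
Stage 3: R2 = -4063207; m = 37648; 37648 = 2^4 * 13 * 181; sigma = (1 + 2 + 4 + 8 + 16) * (1 + 13) * (1 + 181) = 31 * 14 * 182 = 78988; answer 78988

78988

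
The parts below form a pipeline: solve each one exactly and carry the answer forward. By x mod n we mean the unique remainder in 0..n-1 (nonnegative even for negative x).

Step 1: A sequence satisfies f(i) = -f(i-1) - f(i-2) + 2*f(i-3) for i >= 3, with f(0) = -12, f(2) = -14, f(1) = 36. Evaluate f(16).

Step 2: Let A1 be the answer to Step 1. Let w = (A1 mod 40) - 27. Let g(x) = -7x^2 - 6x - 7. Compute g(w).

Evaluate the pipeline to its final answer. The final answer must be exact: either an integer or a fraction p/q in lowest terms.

Step 1: f(3) = -1*(-14) - 1*(36) + 2*(-12) = -46; iterating: f(3)=-46, f(4)=132, f(5)=-114, f(6)=-110, f(7)=488, f(8)=-606, f(9)=-102, f(10)=1684, f(11)=-2794, f(12)=906, f(13)=5256, f(14)=-11750, f(15)=8306, f(16)=13956; answer 13956
Step 2: A1 = 13956; w = 9; -7*(9)^2 - 6*(9)^1 - 7 = (-567) + (-54) + (-7) = -628; answer -628

-628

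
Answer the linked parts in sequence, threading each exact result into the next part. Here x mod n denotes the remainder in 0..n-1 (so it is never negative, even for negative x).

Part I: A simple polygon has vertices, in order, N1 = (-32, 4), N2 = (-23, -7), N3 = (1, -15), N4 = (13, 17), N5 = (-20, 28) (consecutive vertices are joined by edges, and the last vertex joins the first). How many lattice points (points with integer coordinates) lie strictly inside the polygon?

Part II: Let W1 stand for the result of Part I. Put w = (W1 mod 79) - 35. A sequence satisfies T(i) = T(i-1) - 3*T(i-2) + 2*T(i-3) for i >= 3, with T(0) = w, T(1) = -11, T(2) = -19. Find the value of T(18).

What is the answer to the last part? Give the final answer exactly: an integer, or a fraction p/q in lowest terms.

Part I: cross terms: (-32*-7 - -23*4)=316, (-23*-15 - 1*-7)=352, (1*17 - 13*-15)=212, (13*28 - -20*17)=704, (-20*4 - -32*28)=816; twice the area = |2400| = 2400; area = 1200; boundary points = 1 + 8 + 4 + 11 + 12 = 36; strictly interior points = area - boundary/2 + 1 = 1183; answer 1183
Part II: W1 = 1183; w = 42; T(3) = 1*(-19) - 3*(-11) + 2*(42) = 98; iterating: T(3)=98, T(4)=133, T(5)=-199, T(6)=-402, T(7)=461, T(8)=1269, T(9)=-918, T(10)=-3803, T(11)=1489, T(12)=11062, T(13)=-1011, T(14)=-31219, T(15)=-6062, T(16)=85573, T(17)=41321, T(18)=-227522; answer -227522

-227522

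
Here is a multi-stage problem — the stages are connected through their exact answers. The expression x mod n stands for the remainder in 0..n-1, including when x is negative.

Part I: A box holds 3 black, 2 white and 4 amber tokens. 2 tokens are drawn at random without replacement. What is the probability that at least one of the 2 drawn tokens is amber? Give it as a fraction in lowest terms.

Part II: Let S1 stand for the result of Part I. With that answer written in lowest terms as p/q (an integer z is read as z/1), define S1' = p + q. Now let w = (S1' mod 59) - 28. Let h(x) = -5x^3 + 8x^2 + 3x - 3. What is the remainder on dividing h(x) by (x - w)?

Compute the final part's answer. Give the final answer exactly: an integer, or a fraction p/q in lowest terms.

-57

Part I: total draws C(9,2) = 36; complement C(5,2) = 10; favorable 36 - 10 = 26; P = 13/18; answer 13/18
Part II: S1 = 13/18; threaded value p + q = 31; w = 3; remainder = value at the root: -5*(3)^3 + 8*(3)^2 + 3*(3)^1 - 3 = (-135) + (72) + (9) + (-3) = -57; answer -57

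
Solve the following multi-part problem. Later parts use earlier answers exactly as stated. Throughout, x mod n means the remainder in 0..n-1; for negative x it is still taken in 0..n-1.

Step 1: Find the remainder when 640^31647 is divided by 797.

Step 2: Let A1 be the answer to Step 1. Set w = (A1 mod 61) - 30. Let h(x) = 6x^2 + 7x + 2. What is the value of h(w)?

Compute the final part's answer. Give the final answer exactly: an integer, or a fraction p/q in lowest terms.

Step 1: squarings mod 797: 640^1=640, 640^2=739, 640^4=176, 640^8=690, 640^16=291, 640^32=199, 640^64=548, 640^128=632, 640^256=127, 640^512=189, 640^1024=653, 640^2048=14, 640^4096=196, 640^8192=160, 640^16384=96; 640^31647 = 640^1 * 640^2 * 640^4 * 640^8 * 640^16 * 640^128 * 640^256 * 640^512 * 640^2048 * 640^4096 * 640^8192 * 640^16384 = 644 (mod 797); answer 644
Step 2: A1 = 644; w = 4; 6*(4)^2 + 7*(4)^1 + 2 = (96) + (28) + (2) = 126; answer 126

126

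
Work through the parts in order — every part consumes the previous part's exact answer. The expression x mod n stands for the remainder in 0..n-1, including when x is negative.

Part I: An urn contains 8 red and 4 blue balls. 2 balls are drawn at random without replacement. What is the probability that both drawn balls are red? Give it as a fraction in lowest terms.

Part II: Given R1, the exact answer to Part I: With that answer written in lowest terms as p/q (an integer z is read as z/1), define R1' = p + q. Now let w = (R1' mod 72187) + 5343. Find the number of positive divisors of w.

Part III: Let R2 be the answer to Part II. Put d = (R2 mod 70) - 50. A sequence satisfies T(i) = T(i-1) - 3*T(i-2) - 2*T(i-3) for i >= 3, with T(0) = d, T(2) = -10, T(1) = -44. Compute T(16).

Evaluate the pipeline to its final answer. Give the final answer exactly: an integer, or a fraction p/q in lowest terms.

Part I: total draws C(12,2) = 66; favorable C(8,2) = 28; P = 14/33; answer 14/33
Part II: R1 = 14/33; threaded value p + q = 47; w = 5390; 5390 = 2 * 5 * 7^2 * 11; number of divisors = (1+1) * (1+1) * (2+1) * (1+1) = 24; answer 24
Part III: R2 = 24; d = -26; T(3) = 1*(-10) - 3*(-44) - 2*(-26) = 174; iterating: T(3)=174, T(4)=292, T(5)=-210, T(6)=-1434, T(7)=-1388, T(8)=3334, T(9)=10366, T(10)=3140, T(11)=-34626, T(12)=-64778, T(13)=32820, T(14)=296406, T(15)=327502, T(16)=-627356; answer -627356

-627356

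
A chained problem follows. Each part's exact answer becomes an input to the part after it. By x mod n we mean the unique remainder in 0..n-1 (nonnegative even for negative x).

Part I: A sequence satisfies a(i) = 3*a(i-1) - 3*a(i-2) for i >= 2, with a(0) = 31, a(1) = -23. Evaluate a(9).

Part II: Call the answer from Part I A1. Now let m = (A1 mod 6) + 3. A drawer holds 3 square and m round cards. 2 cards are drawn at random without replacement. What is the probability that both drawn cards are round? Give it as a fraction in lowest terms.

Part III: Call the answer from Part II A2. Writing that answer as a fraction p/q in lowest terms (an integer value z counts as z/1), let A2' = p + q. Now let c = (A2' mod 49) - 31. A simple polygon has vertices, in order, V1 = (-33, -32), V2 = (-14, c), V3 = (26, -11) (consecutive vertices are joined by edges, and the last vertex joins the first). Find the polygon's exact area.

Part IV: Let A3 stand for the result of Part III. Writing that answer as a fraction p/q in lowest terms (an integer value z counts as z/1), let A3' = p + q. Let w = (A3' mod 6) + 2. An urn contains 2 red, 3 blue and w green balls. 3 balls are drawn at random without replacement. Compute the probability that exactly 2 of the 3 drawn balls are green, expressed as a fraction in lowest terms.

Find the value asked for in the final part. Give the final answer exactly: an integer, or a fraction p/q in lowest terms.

21/44

Part I: a(2) = 3*(-23) - 3*(31) = -162; iterating: a(2)=-162, a(3)=-417, a(4)=-765, a(5)=-1044, a(6)=-837, a(7)=621, a(8)=4374, a(9)=11259; answer 11259
Part II: A1 = 11259; m = 6; total draws C(9,2) = 36; favorable C(6,2) = 15; P = 5/12; answer 5/12
Part III: A2 = 5/12; threaded value p + q = 17; c = -14; cross terms: (-33*-14 - -14*-32)=14, (-14*-11 - 26*-14)=518, (26*-32 - -33*-11)=-1195; twice the area = |-663| = 663; area = 663/2; answer 663/2
Part IV: A3 = 663/2; threaded value p + q = 665; w = 7; total draws C(12,3) = 220; favorable C(7,2)*C(5,1) = 105; P = 21/44; answer 21/44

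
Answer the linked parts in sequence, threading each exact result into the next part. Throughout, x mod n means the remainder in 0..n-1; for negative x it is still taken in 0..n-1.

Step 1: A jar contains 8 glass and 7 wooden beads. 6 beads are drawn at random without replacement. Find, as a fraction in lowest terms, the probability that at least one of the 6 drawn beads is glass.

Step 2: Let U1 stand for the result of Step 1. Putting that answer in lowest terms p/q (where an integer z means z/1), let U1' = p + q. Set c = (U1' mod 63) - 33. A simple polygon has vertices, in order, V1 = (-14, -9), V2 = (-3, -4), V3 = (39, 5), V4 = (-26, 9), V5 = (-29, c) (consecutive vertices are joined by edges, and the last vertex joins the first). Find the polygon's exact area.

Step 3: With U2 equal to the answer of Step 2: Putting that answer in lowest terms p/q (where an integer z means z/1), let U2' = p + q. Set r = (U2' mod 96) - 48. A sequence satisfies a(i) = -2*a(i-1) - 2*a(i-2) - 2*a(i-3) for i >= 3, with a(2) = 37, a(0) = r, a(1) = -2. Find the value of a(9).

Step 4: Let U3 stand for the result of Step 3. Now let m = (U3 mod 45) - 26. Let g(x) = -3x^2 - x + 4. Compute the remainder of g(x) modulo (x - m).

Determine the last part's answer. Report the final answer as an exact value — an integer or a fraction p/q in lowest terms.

Step 1: total draws C(15,6) = 5005; complement C(7,6) = 7; favorable 5005 - 7 = 4998; P = 714/715; answer 714/715
Step 2: U1 = 714/715; threaded value p + q = 1429; c = 10; cross terms: (-14*-4 - -3*-9)=29, (-3*5 - 39*-4)=141, (39*9 - -26*5)=481, (-26*10 - -29*9)=1, (-29*-9 - -14*10)=401; twice the area = |1053| = 1053; area = 1053/2; answer 1053/2
Step 3: U2 = 1053/2; threaded value p + q = 1055; r = 47; a(3) = -2*(37) - 2*(-2) - 2*(47) = -164; iterating: a(3)=-164, a(4)=258, a(5)=-262, a(6)=336, a(7)=-664, a(8)=1180, a(9)=-1704; answer -1704
Step 4: U3 = -1704; m = -20; remainder = value at the root: -3*(-20)^2 - 1*(-20)^1 + 4 = (-1200) + (20) + (4) = -1176; answer -1176

-1176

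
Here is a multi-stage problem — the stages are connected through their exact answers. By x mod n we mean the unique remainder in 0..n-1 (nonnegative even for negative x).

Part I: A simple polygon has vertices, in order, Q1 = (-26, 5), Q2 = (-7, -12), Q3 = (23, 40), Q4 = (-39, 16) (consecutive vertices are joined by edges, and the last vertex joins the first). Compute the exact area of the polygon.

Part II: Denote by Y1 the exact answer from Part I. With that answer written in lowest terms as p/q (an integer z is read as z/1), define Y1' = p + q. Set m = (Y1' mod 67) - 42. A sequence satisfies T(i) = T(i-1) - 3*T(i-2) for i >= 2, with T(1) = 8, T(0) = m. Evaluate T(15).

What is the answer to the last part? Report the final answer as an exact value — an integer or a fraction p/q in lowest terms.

Part I: cross terms: (-26*-12 - -7*5)=347, (-7*40 - 23*-12)=-4, (23*16 - -39*40)=1928, (-39*5 - -26*16)=221; twice the area = |2492| = 2492; area = 1246; answer 1246
Part II: Y1 = 1246; threaded value p + q = 1247; m = -1; T(2) = 1*(8) - 3*(-1) = 11; iterating: T(2)=11, T(3)=-13, T(4)=-46, T(5)=-7, T(6)=131, T(7)=152, T(8)=-241, T(9)=-697, T(10)=26, T(11)=2117, T(12)=2039, T(13)=-4312, T(14)=-10429, T(15)=2507; answer 2507

2507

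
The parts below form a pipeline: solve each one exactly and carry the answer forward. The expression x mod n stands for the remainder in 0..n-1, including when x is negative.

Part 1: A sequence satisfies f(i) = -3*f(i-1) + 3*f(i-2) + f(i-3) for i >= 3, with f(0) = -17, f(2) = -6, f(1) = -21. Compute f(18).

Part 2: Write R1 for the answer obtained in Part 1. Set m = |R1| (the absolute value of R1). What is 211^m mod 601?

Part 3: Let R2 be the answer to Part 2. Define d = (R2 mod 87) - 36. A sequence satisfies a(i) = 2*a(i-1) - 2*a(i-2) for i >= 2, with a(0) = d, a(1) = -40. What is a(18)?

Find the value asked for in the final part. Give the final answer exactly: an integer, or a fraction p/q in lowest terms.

Part 1: f(3) = -3*(-6) + 3*(-21) + 1*(-17) = -62; iterating: f(3)=-62, f(4)=147, f(5)=-633, f(6)=2278, f(7)=-8586, f(8)=31959, f(9)=-119357, f(10)=445362, f(11)=-1662198, f(12)=6203323, f(13)=-23151201, f(14)=86401374, f(15)=-322454402, f(16)=1203416127, f(17)=-4491210213, f(18)=16761424618; answer 16761424618
Part 2: R1 = 16761424618; m = 16761424618; squarings mod 601: 211^1=211, 211^2=47, 211^4=406, 211^8=162, 211^16=401, 211^32=334, 211^64=371, 211^128=12, 211^256=144, 211^512=302, 211^1024=453, 211^2048=268, 211^4096=305, 211^8192=471, 211^16384=72, 211^32768=376, 211^65536=141, 211^131072=48, 211^262144=501, 211^524288=384, 211^1048576=211, 211^2097152=47, 211^4194304=406, 211^8388608=162, 211^16777216=401, 211^33554432=334, 211^67108864=371, 211^134217728=12, 211^268435456=144, 211^536870912=302, 211^1073741824=453, 211^2147483648=268, 211^4294967296=305, 211^8589934592=471; 211^16761424618 = 211^2 * 211^8 * 211^32 * 211^64 * 211^128 * 211^512 * 211^2048 * 211^65536 * 211^131072 * 211^262144 * 211^524288 * 211^16777216 * 211^33554432 * 211^67108864 * 211^536870912 * 211^1073741824 * 211^2147483648 * 211^4294967296 * 211^8589934592 = 9 (mod 601); answer 9
Part 3: R2 = 9; d = -27; a(2) = 2*(-40) - 2*(-27) = -26; iterating: a(2)=-26, a(3)=28, a(4)=108, a(5)=160, a(6)=104, a(7)=-112, a(8)=-432, a(9)=-640, a(10)=-416, a(11)=448, a(12)=1728, a(13)=2560, a(14)=1664, a(15)=-1792, a(16)=-6912, a(17)=-10240, a(18)=-6656; answer -6656

-6656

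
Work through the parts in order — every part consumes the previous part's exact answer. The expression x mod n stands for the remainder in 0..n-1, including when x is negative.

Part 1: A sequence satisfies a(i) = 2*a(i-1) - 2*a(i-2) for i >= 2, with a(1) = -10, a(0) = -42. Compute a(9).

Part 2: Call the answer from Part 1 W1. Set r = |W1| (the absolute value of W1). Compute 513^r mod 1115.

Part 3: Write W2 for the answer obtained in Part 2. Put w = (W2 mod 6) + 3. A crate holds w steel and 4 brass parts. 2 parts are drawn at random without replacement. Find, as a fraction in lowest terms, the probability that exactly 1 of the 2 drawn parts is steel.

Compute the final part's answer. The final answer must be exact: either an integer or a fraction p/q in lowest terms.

Part 1: a(2) = 2*(-10) - 2*(-42) = 64; iterating: a(2)=64, a(3)=148, a(4)=168, a(5)=40, a(6)=-256, a(7)=-592, a(8)=-672, a(9)=-160; answer -160
Part 2: W1 = -160; r = 160; squarings mod 1115: 513^1=513, 513^2=29, 513^4=841, 513^8=371, 513^16=496, 513^32=716, 513^64=871, 513^128=441; 513^160 = 513^32 * 513^128 = 211 (mod 1115); answer 211
Part 3: W2 = 211; w = 4; total draws C(8,2) = 28; favorable C(4,1)*C(4,1) = 16; P = 4/7; answer 4/7

4/7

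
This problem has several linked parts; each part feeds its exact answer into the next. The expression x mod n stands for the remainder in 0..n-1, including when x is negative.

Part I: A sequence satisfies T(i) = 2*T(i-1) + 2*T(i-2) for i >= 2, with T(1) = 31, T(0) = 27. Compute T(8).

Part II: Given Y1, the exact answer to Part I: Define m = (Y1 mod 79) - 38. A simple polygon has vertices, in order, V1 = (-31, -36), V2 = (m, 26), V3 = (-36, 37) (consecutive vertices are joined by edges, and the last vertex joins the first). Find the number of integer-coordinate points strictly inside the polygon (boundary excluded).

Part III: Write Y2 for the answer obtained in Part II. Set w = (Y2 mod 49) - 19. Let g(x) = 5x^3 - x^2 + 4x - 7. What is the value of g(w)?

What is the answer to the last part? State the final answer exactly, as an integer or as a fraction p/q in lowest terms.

Part I: T(2) = 2*(31) + 2*(27) = 116; iterating: T(2)=116, T(3)=294, T(4)=820, T(5)=2228, T(6)=6096, T(7)=16648, T(8)=45488; answer 45488
Part II: Y1 = 45488; m = 25; cross terms: (-31*26 - 25*-36)=94, (25*37 - -36*26)=1861, (-36*-36 - -31*37)=2443; twice the area = |4398| = 4398; area = 2199; boundary points = 2 + 1 + 1 = 4; strictly interior points = area - boundary/2 + 1 = 2198; answer 2198
Part III: Y2 = 2198; w = 23; 5*(23)^3 - 1*(23)^2 + 4*(23)^1 - 7 = (60835) + (-529) + (92) + (-7) = 60391; answer 60391

60391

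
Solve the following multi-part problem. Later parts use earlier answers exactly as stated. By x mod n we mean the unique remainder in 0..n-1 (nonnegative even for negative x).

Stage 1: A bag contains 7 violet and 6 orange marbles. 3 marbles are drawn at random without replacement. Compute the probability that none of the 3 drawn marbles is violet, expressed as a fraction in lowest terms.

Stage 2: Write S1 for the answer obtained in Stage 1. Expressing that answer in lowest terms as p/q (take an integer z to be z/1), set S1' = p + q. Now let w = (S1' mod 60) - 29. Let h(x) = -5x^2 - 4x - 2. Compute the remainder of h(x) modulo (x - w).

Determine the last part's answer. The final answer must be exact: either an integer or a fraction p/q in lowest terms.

-98

Stage 1: total draws C(13,3) = 286; favorable C(6,3) = 20; P = 10/143; answer 10/143
Stage 2: S1 = 10/143; threaded value p + q = 153; w = 4; remainder = value at the root: -5*(4)^2 - 4*(4)^1 - 2 = (-80) + (-16) + (-2) = -98; answer -98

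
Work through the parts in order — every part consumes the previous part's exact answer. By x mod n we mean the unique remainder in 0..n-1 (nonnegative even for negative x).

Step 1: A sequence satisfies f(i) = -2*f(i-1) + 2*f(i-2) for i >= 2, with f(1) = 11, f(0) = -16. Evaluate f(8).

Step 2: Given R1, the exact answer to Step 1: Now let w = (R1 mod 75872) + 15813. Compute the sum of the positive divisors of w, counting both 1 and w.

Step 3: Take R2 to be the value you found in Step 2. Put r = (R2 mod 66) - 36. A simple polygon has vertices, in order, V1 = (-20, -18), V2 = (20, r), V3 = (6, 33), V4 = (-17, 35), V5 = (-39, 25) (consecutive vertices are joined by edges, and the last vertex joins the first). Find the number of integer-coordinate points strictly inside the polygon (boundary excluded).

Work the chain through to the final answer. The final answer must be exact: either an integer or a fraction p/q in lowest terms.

Step 1: f(2) = -2*(11) + 2*(-16) = -54; iterating: f(2)=-54, f(3)=130, f(4)=-368, f(5)=996, f(6)=-2728, f(7)=7448, f(8)=-20352; answer -20352
Step 2: R1 = -20352; w = 71333; 71333 is prime, so its only divisors are 1 and 71333; sigma = 1 + 71333 = 71334; answer 71334
Step 3: R2 = 71334; r = 18; cross terms: (-20*18 - 20*-18)=0, (20*33 - 6*18)=552, (6*35 - -17*33)=771, (-17*25 - -39*35)=940, (-39*-18 - -20*25)=1202; twice the area = |3465| = 3465; area = 3465/2; boundary points = 4 + 1 + 1 + 2 + 1 = 9; strictly interior points = area - boundary/2 + 1 = 1729; answer 1729

1729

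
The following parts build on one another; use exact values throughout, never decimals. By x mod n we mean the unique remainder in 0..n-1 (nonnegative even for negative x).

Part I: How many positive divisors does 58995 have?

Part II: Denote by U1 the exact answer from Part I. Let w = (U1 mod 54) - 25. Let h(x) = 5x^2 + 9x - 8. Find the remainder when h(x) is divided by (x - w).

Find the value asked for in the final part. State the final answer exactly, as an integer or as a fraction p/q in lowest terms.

Part I: 58995 = 3^3 * 5 * 19 * 23; number of divisors = (3+1) * (1+1) * (1+1) * (1+1) = 32; answer 32
Part II: U1 = 32; w = 7; remainder = value at the root: 5*(7)^2 + 9*(7)^1 - 8 = (245) + (63) + (-8) = 300; answer 300

300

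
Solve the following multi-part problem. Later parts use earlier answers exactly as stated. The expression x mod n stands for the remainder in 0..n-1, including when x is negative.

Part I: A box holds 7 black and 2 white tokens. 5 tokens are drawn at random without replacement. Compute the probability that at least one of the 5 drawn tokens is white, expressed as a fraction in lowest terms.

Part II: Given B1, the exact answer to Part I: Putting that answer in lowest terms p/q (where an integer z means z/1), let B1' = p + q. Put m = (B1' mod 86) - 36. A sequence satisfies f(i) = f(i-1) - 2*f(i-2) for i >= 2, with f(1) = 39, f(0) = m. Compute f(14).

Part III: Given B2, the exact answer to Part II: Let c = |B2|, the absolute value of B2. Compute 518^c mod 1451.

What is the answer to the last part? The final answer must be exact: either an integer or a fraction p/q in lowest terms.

Part I: total draws C(9,5) = 126; complement C(7,5) = 21; favorable 126 - 21 = 105; P = 5/6; answer 5/6
Part II: B1 = 5/6; threaded value p + q = 11; m = -25; f(2) = 1*(39) - 2*(-25) = 89; iterating: f(2)=89, f(3)=11, f(4)=-167, f(5)=-189, f(6)=145, f(7)=523, f(8)=233, f(9)=-813, f(10)=-1279, f(11)=347, f(12)=2905, f(13)=2211, f(14)=-3599; answer -3599
Part III: B2 = -3599; c = 3599; squarings mod 1451: 518^1=518, 518^2=1340, 518^4=713, 518^8=519, 518^16=926, 518^32=1386, 518^64=1323, 518^128=423, 518^256=456, 518^512=443, 518^1024=364, 518^2048=455; 518^3599 = 518^1 * 518^2 * 518^4 * 518^8 * 518^512 * 518^1024 * 518^2048 = 412 (mod 1451); answer 412

412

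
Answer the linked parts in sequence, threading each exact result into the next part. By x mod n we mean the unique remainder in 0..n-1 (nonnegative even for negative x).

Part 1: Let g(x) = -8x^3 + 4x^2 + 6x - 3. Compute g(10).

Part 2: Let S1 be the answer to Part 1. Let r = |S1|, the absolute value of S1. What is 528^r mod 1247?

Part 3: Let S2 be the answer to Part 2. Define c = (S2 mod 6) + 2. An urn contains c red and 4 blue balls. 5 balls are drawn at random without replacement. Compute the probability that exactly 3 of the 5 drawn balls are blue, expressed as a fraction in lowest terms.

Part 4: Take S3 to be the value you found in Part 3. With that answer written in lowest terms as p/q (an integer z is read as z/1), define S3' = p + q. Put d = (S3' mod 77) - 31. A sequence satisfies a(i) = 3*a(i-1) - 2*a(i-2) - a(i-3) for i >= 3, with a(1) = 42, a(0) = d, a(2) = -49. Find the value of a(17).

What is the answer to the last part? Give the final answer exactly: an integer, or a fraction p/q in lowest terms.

1210510

Part 1: -8*(10)^3 + 4*(10)^2 + 6*(10)^1 - 3 = (-8000) + (400) + (60) + (-3) = -7543; answer -7543
Part 2: S1 = -7543; r = 7543; squarings mod 1247: 528^1=528, 528^2=703, 528^4=397, 528^8=487, 528^16=239, 528^32=1006, 528^64=719, 528^128=703, 528^256=397, 528^512=487, 528^1024=239, 528^2048=1006, 528^4096=719; 528^7543 = 528^1 * 528^2 * 528^4 * 528^16 * 528^32 * 528^64 * 528^256 * 528^1024 * 528^2048 * 528^4096 = 850 (mod 1247); answer 850
Part 3: S2 = 850; c = 6; total draws C(10,5) = 252; favorable C(4,3)*C(6,2) = 60; P = 5/21; answer 5/21
Part 4: S3 = 5/21; threaded value p + q = 26; d = -5; a(3) = 3*(-49) - 2*(42) - 1*(-5) = -226; iterating: a(3)=-226, a(4)=-622, a(5)=-1365, a(6)=-2625, a(7)=-4523, a(8)=-6954, a(9)=-9191, a(10)=-9142, a(11)=-2090, a(12)=21205, a(13)=76937, a(14)=190491, a(15)=396394, a(16)=731263, a(17)=1210510; answer 1210510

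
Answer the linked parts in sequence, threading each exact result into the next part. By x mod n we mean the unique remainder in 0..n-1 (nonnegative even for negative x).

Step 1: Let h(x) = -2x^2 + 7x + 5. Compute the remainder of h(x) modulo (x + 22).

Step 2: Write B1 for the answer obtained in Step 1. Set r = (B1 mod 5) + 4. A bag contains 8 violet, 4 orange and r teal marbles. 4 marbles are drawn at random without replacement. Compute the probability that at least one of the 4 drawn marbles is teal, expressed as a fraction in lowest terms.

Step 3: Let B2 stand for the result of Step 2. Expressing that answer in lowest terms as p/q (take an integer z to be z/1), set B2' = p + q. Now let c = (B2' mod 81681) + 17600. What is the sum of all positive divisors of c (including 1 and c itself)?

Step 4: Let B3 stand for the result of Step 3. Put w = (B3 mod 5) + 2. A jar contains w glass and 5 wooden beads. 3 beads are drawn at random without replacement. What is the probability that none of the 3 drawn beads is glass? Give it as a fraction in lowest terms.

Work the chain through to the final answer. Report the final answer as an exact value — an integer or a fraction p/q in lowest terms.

5/28

Step 1: remainder = value at the root: -2*(-22)^2 + 7*(-22)^1 + 5 = (-968) + (-154) + (5) = -1117; answer -1117
Step 2: B1 = -1117; r = 7; total draws C(19,4) = 3876; complement C(12,4) = 495; favorable 3876 - 495 = 3381; P = 1127/1292; answer 1127/1292
Step 3: B2 = 1127/1292; threaded value p + q = 2419; c = 20019; 20019 = 3 * 6673; sigma = (1 + 3) * (1 + 6673) = 4 * 6674 = 26696; answer 26696
Step 4: B3 = 26696; w = 3; total draws C(8,3) = 56; favorable C(5,3) = 10; P = 5/28; answer 5/28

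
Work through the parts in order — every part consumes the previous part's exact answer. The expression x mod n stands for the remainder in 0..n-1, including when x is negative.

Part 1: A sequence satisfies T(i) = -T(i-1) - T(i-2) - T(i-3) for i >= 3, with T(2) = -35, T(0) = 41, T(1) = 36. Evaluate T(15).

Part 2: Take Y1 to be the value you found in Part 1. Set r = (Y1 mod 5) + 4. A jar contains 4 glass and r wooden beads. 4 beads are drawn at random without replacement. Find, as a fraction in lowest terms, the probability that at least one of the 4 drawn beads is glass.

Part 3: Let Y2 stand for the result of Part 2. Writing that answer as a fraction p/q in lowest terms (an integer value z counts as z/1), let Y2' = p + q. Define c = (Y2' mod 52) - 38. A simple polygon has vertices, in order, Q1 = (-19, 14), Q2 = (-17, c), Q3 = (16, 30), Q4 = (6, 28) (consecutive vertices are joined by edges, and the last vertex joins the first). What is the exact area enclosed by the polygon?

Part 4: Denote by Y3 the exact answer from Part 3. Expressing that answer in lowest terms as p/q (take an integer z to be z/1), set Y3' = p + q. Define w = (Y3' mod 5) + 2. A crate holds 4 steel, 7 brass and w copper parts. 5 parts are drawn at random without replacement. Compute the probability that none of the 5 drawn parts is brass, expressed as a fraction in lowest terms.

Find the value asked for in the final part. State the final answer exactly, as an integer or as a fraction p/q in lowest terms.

Part 1: T(3) = -1*(-35) - 1*(36) - 1*(41) = -42; iterating: T(3)=-42, T(4)=41, T(5)=36, T(6)=-35, T(7)=-42, T(8)=41, T(9)=36, T(10)=-35, T(11)=-42, T(12)=41, T(13)=36, T(14)=-35, T(15)=-42; answer -42
Part 2: Y1 = -42; r = 7; total draws C(11,4) = 330; complement C(7,4) = 35; favorable 330 - 35 = 295; P = 59/66; answer 59/66
Part 3: Y2 = 59/66; threaded value p + q = 125; c = -17; cross terms: (-19*-17 - -17*14)=561, (-17*30 - 16*-17)=-238, (16*28 - 6*30)=268, (6*14 - -19*28)=616; twice the area = |1207| = 1207; area = 1207/2; answer 1207/2
Part 4: Y3 = 1207/2; threaded value p + q = 1209; w = 6; total draws C(17,5) = 6188; favorable C(10,5) = 252; P = 9/221; answer 9/221

9/221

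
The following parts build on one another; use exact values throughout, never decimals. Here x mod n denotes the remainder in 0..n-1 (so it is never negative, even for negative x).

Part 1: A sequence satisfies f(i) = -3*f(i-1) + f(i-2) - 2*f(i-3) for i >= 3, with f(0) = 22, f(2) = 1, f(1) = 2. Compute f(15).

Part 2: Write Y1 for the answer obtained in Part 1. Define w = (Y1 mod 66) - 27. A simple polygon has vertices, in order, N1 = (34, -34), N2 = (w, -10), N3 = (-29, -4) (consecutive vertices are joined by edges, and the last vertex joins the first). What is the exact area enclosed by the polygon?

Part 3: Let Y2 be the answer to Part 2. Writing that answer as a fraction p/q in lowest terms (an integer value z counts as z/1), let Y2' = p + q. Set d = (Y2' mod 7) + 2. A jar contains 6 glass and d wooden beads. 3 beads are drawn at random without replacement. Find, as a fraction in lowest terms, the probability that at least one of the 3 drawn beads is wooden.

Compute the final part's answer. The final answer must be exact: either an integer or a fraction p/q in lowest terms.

Part 1: f(3) = -3*(1) + 1*(2) - 2*(22) = -45; iterating: f(3)=-45, f(4)=132, f(5)=-443, f(6)=1551, f(7)=-5360, f(8)=18517, f(9)=-64013, f(10)=221276, f(11)=-764875, f(12)=2643927, f(13)=-9139208, f(14)=31591301, f(15)=-109200965; answer -109200965
Part 2: Y1 = -109200965; w = 34; cross terms: (34*-10 - 34*-34)=816, (34*-4 - -29*-10)=-426, (-29*-34 - 34*-4)=1122; twice the area = |1512| = 1512; area = 756; answer 756
Part 3: Y2 = 756; threaded value p + q = 757; d = 3; total draws C(9,3) = 84; complement C(6,3) = 20; favorable 84 - 20 = 64; P = 16/21; answer 16/21

16/21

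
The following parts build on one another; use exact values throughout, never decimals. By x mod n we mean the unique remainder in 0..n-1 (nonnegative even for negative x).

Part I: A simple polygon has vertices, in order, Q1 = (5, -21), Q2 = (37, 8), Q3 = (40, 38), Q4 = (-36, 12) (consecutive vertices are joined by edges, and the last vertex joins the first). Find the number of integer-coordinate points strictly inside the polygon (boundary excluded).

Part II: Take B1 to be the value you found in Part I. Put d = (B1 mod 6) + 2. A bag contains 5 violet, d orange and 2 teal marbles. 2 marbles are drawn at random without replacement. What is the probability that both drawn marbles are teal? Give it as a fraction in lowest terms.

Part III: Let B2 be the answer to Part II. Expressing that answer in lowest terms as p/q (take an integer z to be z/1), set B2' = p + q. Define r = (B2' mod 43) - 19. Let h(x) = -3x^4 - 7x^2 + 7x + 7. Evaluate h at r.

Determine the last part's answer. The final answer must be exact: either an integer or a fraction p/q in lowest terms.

Part I: cross terms: (5*8 - 37*-21)=817, (37*38 - 40*8)=1086, (40*12 - -36*38)=1848, (-36*-21 - 5*12)=696; twice the area = |4447| = 4447; area = 4447/2; boundary points = 1 + 3 + 2 + 1 = 7; strictly interior points = area - boundary/2 + 1 = 2221; answer 2221
Part II: B1 = 2221; d = 3; total draws C(10,2) = 45; favorable C(2,2) = 1; P = 1/45; answer 1/45
Part III: B2 = 1/45; threaded value p + q = 46; r = -16; -3*(-16)^4 - 7*(-16)^2 + 7*(-16)^1 + 7 = (-196608) + (-1792) + (-112) + (7) = -198505; answer -198505

-198505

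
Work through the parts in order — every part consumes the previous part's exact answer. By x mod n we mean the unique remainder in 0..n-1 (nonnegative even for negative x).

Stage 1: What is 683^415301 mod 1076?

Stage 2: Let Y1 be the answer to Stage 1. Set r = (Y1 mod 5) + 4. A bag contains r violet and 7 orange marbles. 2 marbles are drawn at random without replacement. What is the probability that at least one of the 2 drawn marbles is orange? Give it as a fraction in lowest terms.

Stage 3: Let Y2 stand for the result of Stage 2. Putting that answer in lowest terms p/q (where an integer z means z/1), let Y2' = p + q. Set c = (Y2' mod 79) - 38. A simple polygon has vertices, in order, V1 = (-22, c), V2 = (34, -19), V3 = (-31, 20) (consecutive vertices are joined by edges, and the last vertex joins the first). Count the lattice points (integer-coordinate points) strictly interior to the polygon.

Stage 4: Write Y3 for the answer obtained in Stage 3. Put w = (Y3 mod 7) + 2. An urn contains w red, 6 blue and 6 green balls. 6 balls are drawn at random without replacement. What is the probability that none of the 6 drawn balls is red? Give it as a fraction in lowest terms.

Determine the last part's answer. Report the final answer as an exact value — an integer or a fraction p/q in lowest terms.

12/65

Stage 1: squarings mod 1076: 683^1=683, 683^2=581, 683^4=773, 683^8=349, 683^16=213, 683^32=177, 683^64=125, 683^128=561, 683^256=529, 683^512=81, 683^1024=105, 683^2048=265, 683^4096=285, 683^8192=525, 683^16384=169, 683^32768=585, 683^65536=57, 683^131072=21, 683^262144=441; 683^415301 = 683^1 * 683^4 * 683^64 * 683^512 * 683^1024 * 683^4096 * 683^16384 * 683^131072 * 683^262144 = 919 (mod 1076); answer 919
Stage 2: Y1 = 919; r = 8; total draws C(15,2) = 105; complement C(8,2) = 28; favorable 105 - 28 = 77; P = 11/15; answer 11/15
Stage 3: Y2 = 11/15; threaded value p + q = 26; c = -12; cross terms: (-22*-19 - 34*-12)=826, (34*20 - -31*-19)=91, (-31*-12 - -22*20)=812; twice the area = |1729| = 1729; area = 1729/2; boundary points = 7 + 13 + 1 = 21; strictly interior points = area - boundary/2 + 1 = 855; answer 855
Stage 4: Y3 = 855; w = 3; total draws C(15,6) = 5005; favorable C(12,6) = 924; P = 12/65; answer 12/65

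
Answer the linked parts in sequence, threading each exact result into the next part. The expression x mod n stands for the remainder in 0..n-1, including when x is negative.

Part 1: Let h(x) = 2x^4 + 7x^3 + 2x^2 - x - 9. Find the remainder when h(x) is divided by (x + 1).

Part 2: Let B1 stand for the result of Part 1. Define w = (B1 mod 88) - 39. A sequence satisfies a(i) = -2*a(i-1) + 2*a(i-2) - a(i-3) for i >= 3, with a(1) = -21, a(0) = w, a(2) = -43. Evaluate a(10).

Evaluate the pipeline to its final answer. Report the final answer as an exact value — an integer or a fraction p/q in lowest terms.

Part 1: remainder = value at the root: 2*(-1)^4 + 7*(-1)^3 + 2*(-1)^2 - 1*(-1)^1 - 9 = (2) + (-7) + (2) + (1) + (-9) = -11; answer -11
Part 2: B1 = -11; w = 38; a(3) = -2*(-43) + 2*(-21) - 1*(38) = 6; iterating: a(3)=6, a(4)=-77, a(5)=209, a(6)=-578, a(7)=1651, a(8)=-4667, a(9)=13214, a(10)=-37413; answer -37413

-37413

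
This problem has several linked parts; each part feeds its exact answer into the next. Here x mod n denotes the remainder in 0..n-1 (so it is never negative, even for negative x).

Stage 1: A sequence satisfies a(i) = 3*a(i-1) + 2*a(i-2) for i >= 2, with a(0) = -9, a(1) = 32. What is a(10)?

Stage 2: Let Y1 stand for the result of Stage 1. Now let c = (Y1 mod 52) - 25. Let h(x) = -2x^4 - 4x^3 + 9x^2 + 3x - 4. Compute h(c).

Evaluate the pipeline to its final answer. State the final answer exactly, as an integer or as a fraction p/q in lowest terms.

Stage 1: a(2) = 3*(32) + 2*(-9) = 78; iterating: a(2)=78, a(3)=298, a(4)=1050, a(5)=3746, a(6)=13338, a(7)=47506, a(8)=169194, a(9)=602594, a(10)=2146170; answer 2146170
Stage 2: Y1 = 2146170; c = 1; -2*(1)^4 - 4*(1)^3 + 9*(1)^2 + 3*(1)^1 - 4 = (-2) + (-4) + (9) + (3) + (-4) = 2; answer 2

2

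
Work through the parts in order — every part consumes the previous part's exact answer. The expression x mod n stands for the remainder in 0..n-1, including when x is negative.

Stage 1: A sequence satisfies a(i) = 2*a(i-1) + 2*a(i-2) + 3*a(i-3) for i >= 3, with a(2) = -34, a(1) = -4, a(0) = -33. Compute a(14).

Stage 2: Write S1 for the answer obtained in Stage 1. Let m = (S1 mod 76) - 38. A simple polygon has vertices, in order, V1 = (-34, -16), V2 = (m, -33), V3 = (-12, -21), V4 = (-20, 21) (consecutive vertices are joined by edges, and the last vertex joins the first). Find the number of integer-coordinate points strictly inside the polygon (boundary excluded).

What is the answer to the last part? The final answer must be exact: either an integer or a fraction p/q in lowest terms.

Stage 1: a(3) = 2*(-34) + 2*(-4) + 3*(-33) = -175; iterating: a(3)=-175, a(4)=-430, a(5)=-1312, a(6)=-4009, a(7)=-11932, a(8)=-35818, a(9)=-107527, a(10)=-322486, a(11)=-967480, a(12)=-2902513, a(13)=-8707444, a(14)=-26122354; answer -26122354
Stage 2: S1 = -26122354; m = 24; cross terms: (-34*-33 - 24*-16)=1506, (24*-21 - -12*-33)=-900, (-12*21 - -20*-21)=-672, (-20*-16 - -34*21)=1034; twice the area = |968| = 968; area = 484; boundary points = 1 + 12 + 2 + 1 = 16; strictly interior points = area - boundary/2 + 1 = 477; answer 477

477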